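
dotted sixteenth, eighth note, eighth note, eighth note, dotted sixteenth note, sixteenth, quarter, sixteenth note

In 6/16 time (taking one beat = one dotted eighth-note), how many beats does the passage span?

5

One dotted eighth-note beat = 6 thirty-second notes.
Working in thirty-second notes: dotted sixteenth = 3; eighth note = 4; eighth note = 4; eighth note = 4; dotted sixteenth note = 3; sixteenth = 2; quarter = 8; sixteenth note = 2.
Altogether 3 + 4 + 4 + 4 + 3 + 2 + 8 + 2 = 30.
30 ÷ 6 = 5 beats.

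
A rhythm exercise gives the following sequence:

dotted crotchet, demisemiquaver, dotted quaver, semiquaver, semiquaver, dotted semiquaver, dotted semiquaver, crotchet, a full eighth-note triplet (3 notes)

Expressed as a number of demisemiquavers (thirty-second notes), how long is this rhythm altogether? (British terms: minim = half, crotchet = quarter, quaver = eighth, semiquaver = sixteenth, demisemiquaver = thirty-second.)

45

Working in thirty-second notes: dotted crotchet = 12; demisemiquaver = 1; dotted quaver = 6; semiquaver = 2; semiquaver = 2; dotted semiquaver = 3; dotted semiquaver = 3; crotchet = 8; a full eighth-note triplet (3 notes) (three triplet eighths span one quarter) = 8.
Adding: 12 + 1 + 6 + 2 + 2 + 3 + 3 + 8 + 8 = 45 thirty-second notes.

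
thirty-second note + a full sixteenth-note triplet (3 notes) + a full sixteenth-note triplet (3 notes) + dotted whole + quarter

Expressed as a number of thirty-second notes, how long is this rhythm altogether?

Convert each value to thirty-second notes: thirty-second note = 1; a full sixteenth-note triplet (3 notes) (three triplet sixteenths span one eighth) = 4; a full sixteenth-note triplet (3 notes) (three triplet sixteenths span one eighth) = 4; dotted whole = 48; quarter = 8.
Total: 1 + 4 + 4 + 48 + 8 = 65 thirty-second notes.

65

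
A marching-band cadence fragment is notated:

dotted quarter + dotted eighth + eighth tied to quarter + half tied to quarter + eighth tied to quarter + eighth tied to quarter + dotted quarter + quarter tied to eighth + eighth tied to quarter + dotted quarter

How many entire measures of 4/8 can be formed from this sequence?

One bar of 4/8 = 8 sixteenth notes.
Each duration in sixteenth notes: dotted quarter = 6; dotted eighth = 3; eighth tied to quarter (eighth + quarter) = 6; half tied to quarter (half + quarter) = 12; eighth tied to quarter (eighth + quarter) = 6; eighth tied to quarter (eighth + quarter) = 6; dotted quarter = 6; quarter tied to eighth (quarter + eighth) = 6; eighth tied to quarter (eighth + quarter) = 6; dotted quarter = 6.
Sum: 6 + 3 + 6 + 12 + 6 + 6 + 6 + 6 + 6 + 6 = 63.
63 ÷ 8 = 7 complete bars with 7 left over.

7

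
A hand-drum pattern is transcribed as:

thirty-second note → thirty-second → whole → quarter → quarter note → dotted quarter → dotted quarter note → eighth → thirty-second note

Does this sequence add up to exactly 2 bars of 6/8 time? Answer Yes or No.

No

One bar of 6/8 = 24 thirty-second notes, so 2 bars = 48.
Express everything in thirty-second notes: thirty-second note = 1; thirty-second = 1; whole = 32; quarter = 8; quarter note = 8; dotted quarter = 12; dotted quarter note = 12; eighth = 4; thirty-second note = 1.
Altogether 1 + 1 + 32 + 8 + 8 + 12 + 12 + 4 + 1 = 79.
79 exceeds 48, so the answer is No.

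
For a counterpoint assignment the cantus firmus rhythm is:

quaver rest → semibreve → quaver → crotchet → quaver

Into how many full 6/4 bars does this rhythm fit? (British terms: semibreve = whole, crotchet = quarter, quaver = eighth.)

1

One bar of 6/4 = 12 eighth notes.
Convert each value to eighth notes: quaver rest = 1; semibreve = 8; quaver = 1; crotchet = 2; quaver = 1.
Adding: 1 + 8 + 1 + 2 + 1 = 13.
13 ÷ 12 = 1 complete bar with 1 left over.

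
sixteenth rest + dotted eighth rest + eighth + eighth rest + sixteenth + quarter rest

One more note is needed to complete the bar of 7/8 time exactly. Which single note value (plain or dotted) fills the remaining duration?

sixteenth note

The bar of 7/8 = 14 sixteenth notes.
In sixteenth notes: sixteenth rest = 1; dotted eighth rest = 3; eighth = 2; eighth rest = 2; sixteenth = 1; quarter rest = 4.
Sum: 1 + 3 + 2 + 2 + 1 + 4 = 13.
Remaining: 14 − 13 = 1 sixteenth note, which is a sixteenth note.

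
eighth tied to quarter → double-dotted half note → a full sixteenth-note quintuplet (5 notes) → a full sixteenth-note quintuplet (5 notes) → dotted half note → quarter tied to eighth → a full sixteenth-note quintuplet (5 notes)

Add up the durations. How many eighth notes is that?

25

In eighth notes: eighth tied to quarter (eighth + quarter) = 3; double-dotted half note = 7; a full sixteenth-note quintuplet (5 notes) (five quintuplet sixteenths span one quarter) = 2; a full sixteenth-note quintuplet (5 notes) (five quintuplet sixteenths span one quarter) = 2; dotted half note = 6; quarter tied to eighth (quarter + eighth) = 3; a full sixteenth-note quintuplet (5 notes) (five quintuplet sixteenths span one quarter) = 2.
Sum: 3 + 7 + 2 + 2 + 6 + 3 + 2 = 25 eighth notes.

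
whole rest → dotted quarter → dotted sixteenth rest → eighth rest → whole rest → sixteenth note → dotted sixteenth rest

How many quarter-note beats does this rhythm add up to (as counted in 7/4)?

11

One quarter-note beat = 8 thirty-second notes.
Each duration in thirty-second notes: whole rest = 32; dotted quarter = 12; dotted sixteenth rest = 3; eighth rest = 4; whole rest = 32; sixteenth note = 2; dotted sixteenth rest = 3.
Total: 32 + 12 + 3 + 4 + 32 + 2 + 3 = 88.
88 ÷ 8 = 11 beats.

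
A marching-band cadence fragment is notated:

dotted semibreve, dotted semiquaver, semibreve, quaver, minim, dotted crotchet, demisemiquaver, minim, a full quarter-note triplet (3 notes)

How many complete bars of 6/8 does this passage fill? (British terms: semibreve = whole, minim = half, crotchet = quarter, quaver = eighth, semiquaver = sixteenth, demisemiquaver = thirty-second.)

One bar of 6/8 = 24 thirty-second notes.
Each duration in thirty-second notes: dotted semibreve = 48; dotted semiquaver = 3; semibreve = 32; quaver = 4; minim = 16; dotted crotchet = 12; demisemiquaver = 1; minim = 16; a full quarter-note triplet (3 notes) (three triplet quarters span one half) = 16.
Sum: 48 + 3 + 32 + 4 + 16 + 12 + 1 + 16 + 16 = 148.
148 ÷ 24 = 6 complete bars with 4 left over.

6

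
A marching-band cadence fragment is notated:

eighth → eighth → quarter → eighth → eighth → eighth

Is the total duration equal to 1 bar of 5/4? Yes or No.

One bar of 5/4 = 10 eighth notes.
Working in eighth notes: eighth = 1; eighth = 1; quarter = 2; eighth = 1; eighth = 1; eighth = 1.
Total: 1 + 1 + 2 + 1 + 1 + 1 = 7.
7 falls short of 10, so the answer is No.

No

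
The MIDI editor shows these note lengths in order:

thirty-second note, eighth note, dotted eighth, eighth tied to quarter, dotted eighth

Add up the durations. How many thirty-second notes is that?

29

In thirty-second notes: thirty-second note = 1; eighth note = 4; dotted eighth = 6; eighth tied to quarter (eighth + quarter) = 12; dotted eighth = 6.
Adding: 1 + 4 + 6 + 12 + 6 = 29 thirty-second notes.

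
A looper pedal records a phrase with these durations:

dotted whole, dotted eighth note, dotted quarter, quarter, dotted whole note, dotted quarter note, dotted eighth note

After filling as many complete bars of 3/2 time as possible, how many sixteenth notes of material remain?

22

One bar of 3/2 = 24 sixteenth notes.
Convert each value to sixteenth notes: dotted whole = 24; dotted eighth note = 3; dotted quarter = 6; quarter = 4; dotted whole note = 24; dotted quarter note = 6; dotted eighth note = 3.
Adding: 24 + 3 + 6 + 4 + 24 + 6 + 3 = 70.
70 ÷ 24 = 2 complete bars with 22 sixteenth notes remaining.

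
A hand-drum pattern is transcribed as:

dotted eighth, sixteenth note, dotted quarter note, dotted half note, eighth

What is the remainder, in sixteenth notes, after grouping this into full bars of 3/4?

0

One bar of 3/4 = 12 sixteenth notes.
In sixteenth notes: dotted eighth = 3; sixteenth note = 1; dotted quarter note = 6; dotted half note = 12; eighth = 2.
Sum: 3 + 1 + 6 + 12 + 2 = 24.
24 ÷ 12 = 2 complete bars with 0 sixteenth notes remaining.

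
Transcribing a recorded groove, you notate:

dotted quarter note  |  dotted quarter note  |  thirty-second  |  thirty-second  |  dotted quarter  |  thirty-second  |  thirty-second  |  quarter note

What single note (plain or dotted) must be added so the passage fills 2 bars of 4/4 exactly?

2 bars of 4/4 = 64 thirty-second notes.
Express everything in thirty-second notes: dotted quarter note = 12; dotted quarter note = 12; thirty-second = 1; thirty-second = 1; dotted quarter = 12; thirty-second = 1; thirty-second = 1; quarter note = 8.
Adding: 12 + 12 + 1 + 1 + 12 + 1 + 1 + 8 = 48.
Remaining: 64 − 48 = 16 thirty-second notes, which is a half note.

half note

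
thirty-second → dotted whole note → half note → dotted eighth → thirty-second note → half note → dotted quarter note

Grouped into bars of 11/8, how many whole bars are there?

One bar of 11/8 = 44 thirty-second notes.
Convert each value to thirty-second notes: thirty-second = 1; dotted whole note = 48; half note = 16; dotted eighth = 6; thirty-second note = 1; half note = 16; dotted quarter note = 12.
Adding: 1 + 48 + 16 + 6 + 1 + 16 + 12 = 100.
100 ÷ 44 = 2 complete bars with 12 left over.

2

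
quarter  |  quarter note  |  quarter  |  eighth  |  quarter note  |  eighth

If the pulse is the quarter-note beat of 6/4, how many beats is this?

5

One quarter-note beat = 2 eighth notes.
In eighth notes: quarter = 2; quarter note = 2; quarter = 2; eighth = 1; quarter note = 2; eighth = 1.
Adding: 2 + 2 + 2 + 1 + 2 + 1 = 10.
10 ÷ 2 = 5 beats.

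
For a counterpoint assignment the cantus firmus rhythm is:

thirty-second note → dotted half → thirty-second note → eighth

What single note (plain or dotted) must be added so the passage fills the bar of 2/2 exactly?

The bar of 2/2 = 32 thirty-second notes.
In thirty-second notes: thirty-second note = 1; dotted half = 24; thirty-second note = 1; eighth = 4.
Altogether 1 + 24 + 1 + 4 = 30.
Remaining: 32 − 30 = 2 thirty-second notes, which is a sixteenth note.

sixteenth note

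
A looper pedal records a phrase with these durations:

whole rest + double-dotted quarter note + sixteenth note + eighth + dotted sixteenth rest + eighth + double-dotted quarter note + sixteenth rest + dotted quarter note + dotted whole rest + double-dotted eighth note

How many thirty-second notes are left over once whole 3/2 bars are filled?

46

One bar of 3/2 = 48 thirty-second notes.
Convert each value to thirty-second notes: whole rest = 32; double-dotted quarter note = 14; sixteenth note = 2; eighth = 4; dotted sixteenth rest = 3; eighth = 4; double-dotted quarter note = 14; sixteenth rest = 2; dotted quarter note = 12; dotted whole rest = 48; double-dotted eighth note = 7.
Sum: 32 + 14 + 2 + 4 + 3 + 4 + 14 + 2 + 12 + 48 + 7 = 142.
142 ÷ 48 = 2 complete bars with 46 thirty-second notes remaining.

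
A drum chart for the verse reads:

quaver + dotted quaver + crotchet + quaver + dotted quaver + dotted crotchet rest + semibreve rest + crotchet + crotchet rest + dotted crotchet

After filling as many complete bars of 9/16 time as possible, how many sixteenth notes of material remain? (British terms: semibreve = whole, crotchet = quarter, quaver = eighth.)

5

One bar of 9/16 = 9 sixteenth notes.
Working in sixteenth notes: quaver = 2; dotted quaver = 3; crotchet = 4; quaver = 2; dotted quaver = 3; dotted crotchet rest = 6; semibreve rest = 16; crotchet = 4; crotchet rest = 4; dotted crotchet = 6.
Adding: 2 + 3 + 4 + 2 + 3 + 6 + 16 + 4 + 4 + 6 = 50.
50 ÷ 9 = 5 complete bars with 5 sixteenth notes remaining.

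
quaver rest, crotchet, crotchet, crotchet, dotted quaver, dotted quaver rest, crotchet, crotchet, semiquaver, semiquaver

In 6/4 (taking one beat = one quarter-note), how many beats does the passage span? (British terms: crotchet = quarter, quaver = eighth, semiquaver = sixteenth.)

One quarter-note beat = 4 sixteenth notes.
In sixteenth notes: quaver rest = 2; crotchet = 4; crotchet = 4; crotchet = 4; dotted quaver = 3; dotted quaver rest = 3; crotchet = 4; crotchet = 4; semiquaver = 1; semiquaver = 1.
Altogether 2 + 4 + 4 + 4 + 3 + 3 + 4 + 4 + 1 + 1 = 30.
30 ÷ 4 = 7.5 beats.

7.5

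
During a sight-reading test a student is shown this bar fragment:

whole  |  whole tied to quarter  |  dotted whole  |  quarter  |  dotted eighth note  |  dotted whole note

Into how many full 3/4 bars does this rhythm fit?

7

One bar of 3/4 = 12 sixteenth notes.
Each duration in sixteenth notes: whole = 16; whole tied to quarter (whole + quarter) = 20; dotted whole = 24; quarter = 4; dotted eighth note = 3; dotted whole note = 24.
Total: 16 + 20 + 24 + 4 + 3 + 24 = 91.
91 ÷ 12 = 7 complete bars with 7 left over.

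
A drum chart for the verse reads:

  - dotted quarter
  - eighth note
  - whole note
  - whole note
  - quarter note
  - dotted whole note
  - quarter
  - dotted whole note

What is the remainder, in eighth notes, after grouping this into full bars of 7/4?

6

One bar of 7/4 = 14 eighth notes.
In eighth notes: dotted quarter = 3; eighth note = 1; whole note = 8; whole note = 8; quarter note = 2; dotted whole note = 12; quarter = 2; dotted whole note = 12.
Altogether 3 + 1 + 8 + 8 + 2 + 12 + 2 + 12 = 48.
48 ÷ 14 = 3 complete bars with 6 eighth notes remaining.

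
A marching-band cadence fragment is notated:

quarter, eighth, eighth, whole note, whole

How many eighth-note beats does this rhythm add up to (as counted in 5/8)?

20

One eighth-note beat = 2 sixteenth notes.
Convert each value to sixteenth notes: quarter = 4; eighth = 2; eighth = 2; whole note = 16; whole = 16.
Altogether 4 + 2 + 2 + 16 + 16 = 40.
40 ÷ 2 = 20 beats.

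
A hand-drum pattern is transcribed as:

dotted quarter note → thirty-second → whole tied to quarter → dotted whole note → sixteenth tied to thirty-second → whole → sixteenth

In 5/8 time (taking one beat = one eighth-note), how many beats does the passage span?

One eighth-note beat = 4 thirty-second notes.
In thirty-second notes: dotted quarter note = 12; thirty-second = 1; whole tied to quarter (whole + quarter) = 40; dotted whole note = 48; sixteenth tied to thirty-second (sixteenth + thirty-second) = 3; whole = 32; sixteenth = 2.
Altogether 12 + 1 + 40 + 48 + 3 + 32 + 2 = 138.
138 ÷ 4 = 34.5 beats.

34.5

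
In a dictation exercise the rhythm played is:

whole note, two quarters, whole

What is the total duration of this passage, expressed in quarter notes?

10

Express everything in quarter notes: whole note = 4; quarter = 1; quarter = 1; whole = 4.
Altogether 4 + 1 + 1 + 4 = 10 quarter notes.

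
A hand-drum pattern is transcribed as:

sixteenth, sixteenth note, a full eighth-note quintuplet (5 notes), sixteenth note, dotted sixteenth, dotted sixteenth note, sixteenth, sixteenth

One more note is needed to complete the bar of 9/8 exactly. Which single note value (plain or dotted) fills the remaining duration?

The bar of 9/8 = 36 thirty-second notes.
Express everything in thirty-second notes: sixteenth = 2; sixteenth note = 2; a full eighth-note quintuplet (5 notes) (five quintuplet eighths span one half) = 16; sixteenth note = 2; dotted sixteenth = 3; dotted sixteenth note = 3; sixteenth = 2; sixteenth = 2.
Adding: 2 + 2 + 16 + 2 + 3 + 3 + 2 + 2 = 32.
Remaining: 36 − 32 = 4 thirty-second notes, which is a eighth note.

eighth note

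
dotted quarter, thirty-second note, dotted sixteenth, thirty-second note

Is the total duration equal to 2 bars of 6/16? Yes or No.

No

One bar of 6/16 = 12 thirty-second notes, so 2 bars = 24.
Convert each value to thirty-second notes: dotted quarter = 12; thirty-second note = 1; dotted sixteenth = 3; thirty-second note = 1.
Altogether 12 + 1 + 3 + 1 = 17.
17 falls short of 24, so the answer is No.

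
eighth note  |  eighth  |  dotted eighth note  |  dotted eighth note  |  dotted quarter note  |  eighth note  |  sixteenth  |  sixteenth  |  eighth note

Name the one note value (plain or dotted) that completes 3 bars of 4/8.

eighth note

3 bars of 4/8 = 24 sixteenth notes.
Express everything in sixteenth notes: eighth note = 2; eighth = 2; dotted eighth note = 3; dotted eighth note = 3; dotted quarter note = 6; eighth note = 2; sixteenth = 1; sixteenth = 1; eighth note = 2.
Adding: 2 + 2 + 3 + 3 + 6 + 2 + 1 + 1 + 2 = 22.
Remaining: 24 − 22 = 2 sixteenth notes, which is a eighth note.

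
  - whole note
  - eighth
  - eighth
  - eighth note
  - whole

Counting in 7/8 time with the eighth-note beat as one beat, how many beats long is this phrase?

One eighth-note beat = 2 sixteenth notes.
In sixteenth notes: whole note = 16; eighth = 2; eighth = 2; eighth note = 2; whole = 16.
Adding: 16 + 2 + 2 + 2 + 16 = 38.
38 ÷ 2 = 19 beats.

19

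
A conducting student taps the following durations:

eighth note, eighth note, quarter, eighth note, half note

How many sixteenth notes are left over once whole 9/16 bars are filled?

One bar of 9/16 = 9 sixteenth notes.
Convert each value to sixteenth notes: eighth note = 2; eighth note = 2; quarter = 4; eighth note = 2; half note = 8.
Sum: 2 + 2 + 4 + 2 + 8 = 18.
18 ÷ 9 = 2 complete bars with 0 sixteenth notes remaining.

0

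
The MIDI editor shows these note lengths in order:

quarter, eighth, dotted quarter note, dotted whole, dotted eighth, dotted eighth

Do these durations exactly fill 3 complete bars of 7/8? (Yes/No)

One bar of 7/8 = 14 sixteenth notes, so 3 bars = 42.
In sixteenth notes: quarter = 4; eighth = 2; dotted quarter note = 6; dotted whole = 24; dotted eighth = 3; dotted eighth = 3.
Total: 4 + 2 + 6 + 24 + 3 + 3 = 42.
42 equals 42, so the answer is Yes.

Yes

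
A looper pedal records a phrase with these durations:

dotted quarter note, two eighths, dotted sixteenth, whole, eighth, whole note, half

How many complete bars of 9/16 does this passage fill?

5

One bar of 9/16 = 18 thirty-second notes.
Each duration in thirty-second notes: dotted quarter note = 12; eighth = 4; eighth = 4; dotted sixteenth = 3; whole = 32; eighth = 4; whole note = 32; half = 16.
Altogether 12 + 4 + 4 + 3 + 32 + 4 + 32 + 16 = 107.
107 ÷ 18 = 5 complete bars with 17 left over.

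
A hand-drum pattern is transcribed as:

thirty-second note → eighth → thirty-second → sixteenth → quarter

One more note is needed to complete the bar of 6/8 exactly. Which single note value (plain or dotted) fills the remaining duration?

The bar of 6/8 = 24 thirty-second notes.
Each duration in thirty-second notes: thirty-second note = 1; eighth = 4; thirty-second = 1; sixteenth = 2; quarter = 8.
Total: 1 + 4 + 1 + 2 + 8 = 16.
Remaining: 24 − 16 = 8 thirty-second notes, which is a quarter note.

quarter note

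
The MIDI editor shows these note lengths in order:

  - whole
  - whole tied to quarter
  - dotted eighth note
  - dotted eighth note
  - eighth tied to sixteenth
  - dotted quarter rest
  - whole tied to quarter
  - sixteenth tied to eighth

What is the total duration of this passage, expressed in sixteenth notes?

Each duration in sixteenth notes: whole = 16; whole tied to quarter (whole + quarter) = 20; dotted eighth note = 3; dotted eighth note = 3; eighth tied to sixteenth (eighth + sixteenth) = 3; dotted quarter rest = 6; whole tied to quarter (whole + quarter) = 20; sixteenth tied to eighth (sixteenth + eighth) = 3.
Altogether 16 + 20 + 3 + 3 + 3 + 6 + 20 + 3 = 74 sixteenth notes.

74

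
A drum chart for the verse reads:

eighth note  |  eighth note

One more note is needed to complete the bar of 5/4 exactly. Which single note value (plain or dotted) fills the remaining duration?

The bar of 5/4 = 10 eighth notes.
In eighth notes: eighth note = 1; eighth note = 1.
Adding: 1 + 1 = 2.
Remaining: 10 − 2 = 8 eighth notes, which is a whole note.

whole note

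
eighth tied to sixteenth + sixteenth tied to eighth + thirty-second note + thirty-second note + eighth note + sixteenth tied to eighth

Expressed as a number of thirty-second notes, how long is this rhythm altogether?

Working in thirty-second notes: eighth tied to sixteenth (eighth + sixteenth) = 6; sixteenth tied to eighth (sixteenth + eighth) = 6; thirty-second note = 1; thirty-second note = 1; eighth note = 4; sixteenth tied to eighth (sixteenth + eighth) = 6.
Altogether 6 + 6 + 1 + 1 + 4 + 6 = 24 thirty-second notes.

24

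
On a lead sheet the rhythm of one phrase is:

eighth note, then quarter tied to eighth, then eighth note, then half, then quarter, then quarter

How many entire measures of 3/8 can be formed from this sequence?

One bar of 3/8 = 3 eighth notes.
In eighth notes: eighth note = 1; quarter tied to eighth (quarter + eighth) = 3; eighth note = 1; half = 4; quarter = 2; quarter = 2.
Altogether 1 + 3 + 1 + 4 + 2 + 2 = 13.
13 ÷ 3 = 4 complete bars with 1 left over.

4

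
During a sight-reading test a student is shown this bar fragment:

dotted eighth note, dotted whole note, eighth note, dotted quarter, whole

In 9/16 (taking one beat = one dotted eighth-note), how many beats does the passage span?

17

One dotted eighth-note beat = 3 sixteenth notes.
Each duration in sixteenth notes: dotted eighth note = 3; dotted whole note = 24; eighth note = 2; dotted quarter = 6; whole = 16.
Sum: 3 + 24 + 2 + 6 + 16 = 51.
51 ÷ 3 = 17 beats.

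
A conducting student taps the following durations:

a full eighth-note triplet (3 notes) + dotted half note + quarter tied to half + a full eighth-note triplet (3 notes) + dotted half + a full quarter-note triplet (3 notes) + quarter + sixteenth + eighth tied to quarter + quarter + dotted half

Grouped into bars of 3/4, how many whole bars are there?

6

One bar of 3/4 = 12 sixteenth notes.
Each duration in sixteenth notes: a full eighth-note triplet (3 notes) (three triplet eighths span one quarter) = 4; dotted half note = 12; quarter tied to half (quarter + half) = 12; a full eighth-note triplet (3 notes) (three triplet eighths span one quarter) = 4; dotted half = 12; a full quarter-note triplet (3 notes) (three triplet quarters span one half) = 8; quarter = 4; sixteenth = 1; eighth tied to quarter (eighth + quarter) = 6; quarter = 4; dotted half = 12.
Adding: 4 + 12 + 12 + 4 + 12 + 8 + 4 + 1 + 6 + 4 + 12 = 79.
79 ÷ 12 = 6 complete bars with 7 left over.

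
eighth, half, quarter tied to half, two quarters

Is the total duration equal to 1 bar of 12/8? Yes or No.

No

One bar of 12/8 = 12 eighth notes.
Each duration in eighth notes: eighth = 1; half = 4; quarter tied to half (quarter + half) = 6; quarter = 2; quarter = 2.
Altogether 1 + 4 + 6 + 2 + 2 = 15.
15 exceeds 12, so the answer is No.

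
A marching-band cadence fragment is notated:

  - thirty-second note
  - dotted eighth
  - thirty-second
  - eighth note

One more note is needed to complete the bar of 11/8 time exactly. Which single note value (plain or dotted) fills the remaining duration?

whole note

The bar of 11/8 = 44 thirty-second notes.
Express everything in thirty-second notes: thirty-second note = 1; dotted eighth = 6; thirty-second = 1; eighth note = 4.
Adding: 1 + 6 + 1 + 4 = 12.
Remaining: 44 − 12 = 32 thirty-second notes, which is a whole note.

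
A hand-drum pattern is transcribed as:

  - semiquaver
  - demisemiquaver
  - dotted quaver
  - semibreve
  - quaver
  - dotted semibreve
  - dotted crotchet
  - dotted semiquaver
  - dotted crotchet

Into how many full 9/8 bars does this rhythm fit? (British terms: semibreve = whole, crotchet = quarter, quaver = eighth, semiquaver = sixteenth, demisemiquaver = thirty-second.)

3

One bar of 9/8 = 36 thirty-second notes.
Working in thirty-second notes: semiquaver = 2; demisemiquaver = 1; dotted quaver = 6; semibreve = 32; quaver = 4; dotted semibreve = 48; dotted crotchet = 12; dotted semiquaver = 3; dotted crotchet = 12.
Altogether 2 + 1 + 6 + 32 + 4 + 48 + 12 + 3 + 12 = 120.
120 ÷ 36 = 3 complete bars with 12 left over.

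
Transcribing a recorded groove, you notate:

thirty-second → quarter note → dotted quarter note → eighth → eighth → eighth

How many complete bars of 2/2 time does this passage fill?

One bar of 2/2 = 32 thirty-second notes.
Each duration in thirty-second notes: thirty-second = 1; quarter note = 8; dotted quarter note = 12; eighth = 4; eighth = 4; eighth = 4.
Sum: 1 + 8 + 12 + 4 + 4 + 4 = 33.
33 ÷ 32 = 1 complete bar with 1 left over.

1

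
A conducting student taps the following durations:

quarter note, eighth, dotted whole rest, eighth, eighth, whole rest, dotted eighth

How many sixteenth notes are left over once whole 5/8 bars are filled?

One bar of 5/8 = 10 sixteenth notes.
Working in sixteenth notes: quarter note = 4; eighth = 2; dotted whole rest = 24; eighth = 2; eighth = 2; whole rest = 16; dotted eighth = 3.
Adding: 4 + 2 + 24 + 2 + 2 + 16 + 3 = 53.
53 ÷ 10 = 5 complete bars with 3 sixteenth notes remaining.

3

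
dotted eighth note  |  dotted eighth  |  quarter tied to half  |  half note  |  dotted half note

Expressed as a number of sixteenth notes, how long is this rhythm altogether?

38

Each duration in sixteenth notes: dotted eighth note = 3; dotted eighth = 3; quarter tied to half (quarter + half) = 12; half note = 8; dotted half note = 12.
Sum: 3 + 3 + 12 + 8 + 12 = 38 sixteenth notes.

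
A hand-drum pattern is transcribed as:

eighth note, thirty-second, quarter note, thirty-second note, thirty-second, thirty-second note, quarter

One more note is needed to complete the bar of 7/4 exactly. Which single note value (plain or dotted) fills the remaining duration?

The bar of 7/4 = 56 thirty-second notes.
In thirty-second notes: eighth note = 4; thirty-second = 1; quarter note = 8; thirty-second note = 1; thirty-second = 1; thirty-second note = 1; quarter = 8.
Altogether 4 + 1 + 8 + 1 + 1 + 1 + 8 = 24.
Remaining: 56 − 24 = 32 thirty-second notes, which is a whole note.

whole note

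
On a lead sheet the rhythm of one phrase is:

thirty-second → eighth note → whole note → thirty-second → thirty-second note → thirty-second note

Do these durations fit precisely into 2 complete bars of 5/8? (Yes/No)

Yes

One bar of 5/8 = 20 thirty-second notes, so 2 bars = 40.
Convert each value to thirty-second notes: thirty-second = 1; eighth note = 4; whole note = 32; thirty-second = 1; thirty-second note = 1; thirty-second note = 1.
Altogether 1 + 4 + 32 + 1 + 1 + 1 = 40.
40 equals 40, so the answer is Yes.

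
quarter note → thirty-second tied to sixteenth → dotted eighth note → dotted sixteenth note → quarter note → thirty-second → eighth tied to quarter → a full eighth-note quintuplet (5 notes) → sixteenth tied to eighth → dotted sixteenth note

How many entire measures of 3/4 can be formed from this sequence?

2

One bar of 3/4 = 24 thirty-second notes.
Each duration in thirty-second notes: quarter note = 8; thirty-second tied to sixteenth (thirty-second + sixteenth) = 3; dotted eighth note = 6; dotted sixteenth note = 3; quarter note = 8; thirty-second = 1; eighth tied to quarter (eighth + quarter) = 12; a full eighth-note quintuplet (5 notes) (five quintuplet eighths span one half) = 16; sixteenth tied to eighth (sixteenth + eighth) = 6; dotted sixteenth note = 3.
Total: 8 + 3 + 6 + 3 + 8 + 1 + 12 + 16 + 6 + 3 = 66.
66 ÷ 24 = 2 complete bars with 18 left over.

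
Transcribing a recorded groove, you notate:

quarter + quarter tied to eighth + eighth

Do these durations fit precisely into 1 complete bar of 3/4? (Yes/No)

Yes

One bar of 3/4 = 6 eighth notes.
In eighth notes: quarter = 2; quarter tied to eighth (quarter + eighth) = 3; eighth = 1.
Altogether 2 + 3 + 1 = 6.
6 equals 6, so the answer is Yes.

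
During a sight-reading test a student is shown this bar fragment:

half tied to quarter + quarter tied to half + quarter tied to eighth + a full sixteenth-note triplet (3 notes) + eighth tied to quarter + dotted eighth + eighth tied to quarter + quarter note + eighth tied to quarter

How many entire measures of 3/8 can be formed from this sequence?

One bar of 3/8 = 6 sixteenth notes.
In sixteenth notes: half tied to quarter (half + quarter) = 12; quarter tied to half (quarter + half) = 12; quarter tied to eighth (quarter + eighth) = 6; a full sixteenth-note triplet (3 notes) (three triplet sixteenths span one eighth) = 2; eighth tied to quarter (eighth + quarter) = 6; dotted eighth = 3; eighth tied to quarter (eighth + quarter) = 6; quarter note = 4; eighth tied to quarter (eighth + quarter) = 6.
Total: 12 + 12 + 6 + 2 + 6 + 3 + 6 + 4 + 6 = 57.
57 ÷ 6 = 9 complete bars with 3 left over.

9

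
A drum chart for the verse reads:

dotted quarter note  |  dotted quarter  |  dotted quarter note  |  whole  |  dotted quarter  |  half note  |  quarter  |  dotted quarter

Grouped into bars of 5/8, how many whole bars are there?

One bar of 5/8 = 5 eighth notes.
Each duration in eighth notes: dotted quarter note = 3; dotted quarter = 3; dotted quarter note = 3; whole = 8; dotted quarter = 3; half note = 4; quarter = 2; dotted quarter = 3.
Altogether 3 + 3 + 3 + 8 + 3 + 4 + 2 + 3 = 29.
29 ÷ 5 = 5 complete bars with 4 left over.

5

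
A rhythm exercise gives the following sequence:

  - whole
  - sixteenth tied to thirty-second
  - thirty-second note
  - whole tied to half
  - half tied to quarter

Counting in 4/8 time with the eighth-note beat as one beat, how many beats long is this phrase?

One eighth-note beat = 4 thirty-second notes.
In thirty-second notes: whole = 32; sixteenth tied to thirty-second (sixteenth + thirty-second) = 3; thirty-second note = 1; whole tied to half (whole + half) = 48; half tied to quarter (half + quarter) = 24.
Sum: 32 + 3 + 1 + 48 + 24 = 108.
108 ÷ 4 = 27 beats.

27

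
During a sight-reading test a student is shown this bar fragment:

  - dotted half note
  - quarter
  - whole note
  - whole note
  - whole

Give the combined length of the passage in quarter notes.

In quarter notes: dotted half note = 3; quarter = 1; whole note = 4; whole note = 4; whole = 4.
Total: 3 + 1 + 4 + 4 + 4 = 16 quarter notes.

16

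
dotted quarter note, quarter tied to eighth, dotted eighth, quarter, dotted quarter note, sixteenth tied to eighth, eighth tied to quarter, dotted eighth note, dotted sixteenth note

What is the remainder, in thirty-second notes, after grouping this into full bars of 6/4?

One bar of 6/4 = 48 thirty-second notes.
Each duration in thirty-second notes: dotted quarter note = 12; quarter tied to eighth (quarter + eighth) = 12; dotted eighth = 6; quarter = 8; dotted quarter note = 12; sixteenth tied to eighth (sixteenth + eighth) = 6; eighth tied to quarter (eighth + quarter) = 12; dotted eighth note = 6; dotted sixteenth note = 3.
Sum: 12 + 12 + 6 + 8 + 12 + 6 + 12 + 6 + 3 = 77.
77 ÷ 48 = 1 complete bar with 29 thirty-second notes remaining.

29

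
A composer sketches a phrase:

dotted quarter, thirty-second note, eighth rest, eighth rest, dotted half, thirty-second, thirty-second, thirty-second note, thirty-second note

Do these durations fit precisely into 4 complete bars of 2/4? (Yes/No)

One bar of 2/4 = 16 thirty-second notes, so 4 bars = 64.
Working in thirty-second notes: dotted quarter = 12; thirty-second note = 1; eighth rest = 4; eighth rest = 4; dotted half = 24; thirty-second = 1; thirty-second = 1; thirty-second note = 1; thirty-second note = 1.
Altogether 12 + 1 + 4 + 4 + 24 + 1 + 1 + 1 + 1 = 49.
49 falls short of 64, so the answer is No.

No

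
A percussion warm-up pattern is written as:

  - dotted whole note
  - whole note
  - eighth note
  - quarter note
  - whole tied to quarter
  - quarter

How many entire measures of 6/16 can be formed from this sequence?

One bar of 6/16 = 3 eighth notes.
Express everything in eighth notes: dotted whole note = 12; whole note = 8; eighth note = 1; quarter note = 2; whole tied to quarter (whole + quarter) = 10; quarter = 2.
Total: 12 + 8 + 1 + 2 + 10 + 2 = 35.
35 ÷ 3 = 11 complete bars with 2 left over.

11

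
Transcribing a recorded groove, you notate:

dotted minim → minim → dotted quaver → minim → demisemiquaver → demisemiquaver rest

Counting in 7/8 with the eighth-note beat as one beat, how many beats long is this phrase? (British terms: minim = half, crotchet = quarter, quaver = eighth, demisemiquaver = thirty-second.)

16

One eighth-note beat = 4 thirty-second notes.
Convert each value to thirty-second notes: dotted minim = 24; minim = 16; dotted quaver = 6; minim = 16; demisemiquaver = 1; demisemiquaver rest = 1.
Sum: 24 + 16 + 6 + 16 + 1 + 1 = 64.
64 ÷ 4 = 16 beats.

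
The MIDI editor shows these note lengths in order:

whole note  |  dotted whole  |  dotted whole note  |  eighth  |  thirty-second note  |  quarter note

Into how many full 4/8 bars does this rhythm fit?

8

One bar of 4/8 = 16 thirty-second notes.
Convert each value to thirty-second notes: whole note = 32; dotted whole = 48; dotted whole note = 48; eighth = 4; thirty-second note = 1; quarter note = 8.
Adding: 32 + 48 + 48 + 4 + 1 + 8 = 141.
141 ÷ 16 = 8 complete bars with 13 left over.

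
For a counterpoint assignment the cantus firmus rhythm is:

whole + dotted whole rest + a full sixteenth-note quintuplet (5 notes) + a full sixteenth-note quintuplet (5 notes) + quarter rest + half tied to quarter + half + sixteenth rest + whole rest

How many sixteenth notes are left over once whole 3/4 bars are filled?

One bar of 3/4 = 12 sixteenth notes.
Convert each value to sixteenth notes: whole = 16; dotted whole rest = 24; a full sixteenth-note quintuplet (5 notes) (five quintuplet sixteenths span one quarter) = 4; a full sixteenth-note quintuplet (5 notes) (five quintuplet sixteenths span one quarter) = 4; quarter rest = 4; half tied to quarter (half + quarter) = 12; half = 8; sixteenth rest = 1; whole rest = 16.
Sum: 16 + 24 + 4 + 4 + 4 + 12 + 8 + 1 + 16 = 89.
89 ÷ 12 = 7 complete bars with 5 sixteenth notes remaining.

5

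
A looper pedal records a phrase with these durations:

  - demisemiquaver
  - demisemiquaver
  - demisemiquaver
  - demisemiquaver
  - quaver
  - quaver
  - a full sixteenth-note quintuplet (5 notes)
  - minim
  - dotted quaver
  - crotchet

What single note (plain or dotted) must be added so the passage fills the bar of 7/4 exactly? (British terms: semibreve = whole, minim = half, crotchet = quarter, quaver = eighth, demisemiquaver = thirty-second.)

dotted eighth note

The bar of 7/4 = 56 thirty-second notes.
Each duration in thirty-second notes: demisemiquaver = 1; demisemiquaver = 1; demisemiquaver = 1; demisemiquaver = 1; quaver = 4; quaver = 4; a full sixteenth-note quintuplet (5 notes) (five quintuplet sixteenths span one quarter) = 8; minim = 16; dotted quaver = 6; crotchet = 8.
Sum: 1 + 1 + 1 + 1 + 4 + 4 + 8 + 16 + 6 + 8 = 50.
Remaining: 56 − 50 = 6 thirty-second notes, which is a dotted eighth note.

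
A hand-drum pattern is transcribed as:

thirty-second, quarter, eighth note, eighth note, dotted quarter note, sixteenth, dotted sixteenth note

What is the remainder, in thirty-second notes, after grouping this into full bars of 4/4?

One bar of 4/4 = 32 thirty-second notes.
Each duration in thirty-second notes: thirty-second = 1; quarter = 8; eighth note = 4; eighth note = 4; dotted quarter note = 12; sixteenth = 2; dotted sixteenth note = 3.
Altogether 1 + 8 + 4 + 4 + 12 + 2 + 3 = 34.
34 ÷ 32 = 1 complete bar with 2 thirty-second notes remaining.

2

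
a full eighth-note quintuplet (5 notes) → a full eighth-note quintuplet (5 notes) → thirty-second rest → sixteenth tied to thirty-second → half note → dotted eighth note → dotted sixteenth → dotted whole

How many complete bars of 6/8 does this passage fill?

One bar of 6/8 = 24 thirty-second notes.
In thirty-second notes: a full eighth-note quintuplet (5 notes) (five quintuplet eighths span one half) = 16; a full eighth-note quintuplet (5 notes) (five quintuplet eighths span one half) = 16; thirty-second rest = 1; sixteenth tied to thirty-second (sixteenth + thirty-second) = 3; half note = 16; dotted eighth note = 6; dotted sixteenth = 3; dotted whole = 48.
Sum: 16 + 16 + 1 + 3 + 16 + 6 + 3 + 48 = 109.
109 ÷ 24 = 4 complete bars with 13 left over.

4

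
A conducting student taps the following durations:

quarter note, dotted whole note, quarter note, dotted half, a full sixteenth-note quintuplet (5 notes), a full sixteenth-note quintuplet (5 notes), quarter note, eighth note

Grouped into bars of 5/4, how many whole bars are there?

One bar of 5/4 = 10 eighth notes.
Each duration in eighth notes: quarter note = 2; dotted whole note = 12; quarter note = 2; dotted half = 6; a full sixteenth-note quintuplet (5 notes) (five quintuplet sixteenths span one quarter) = 2; a full sixteenth-note quintuplet (5 notes) (five quintuplet sixteenths span one quarter) = 2; quarter note = 2; eighth note = 1.
Sum: 2 + 12 + 2 + 6 + 2 + 2 + 2 + 1 = 29.
29 ÷ 10 = 2 complete bars with 9 left over.

2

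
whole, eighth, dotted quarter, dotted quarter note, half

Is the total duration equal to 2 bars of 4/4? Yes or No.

One bar of 4/4 = 8 eighth notes, so 2 bars = 16.
Convert each value to eighth notes: whole = 8; eighth = 1; dotted quarter = 3; dotted quarter note = 3; half = 4.
Adding: 8 + 1 + 3 + 3 + 4 = 19.
19 exceeds 16, so the answer is No.

No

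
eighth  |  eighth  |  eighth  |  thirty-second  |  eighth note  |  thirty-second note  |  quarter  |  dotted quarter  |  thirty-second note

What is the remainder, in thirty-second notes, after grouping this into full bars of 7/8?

11

One bar of 7/8 = 28 thirty-second notes.
Convert each value to thirty-second notes: eighth = 4; eighth = 4; eighth = 4; thirty-second = 1; eighth note = 4; thirty-second note = 1; quarter = 8; dotted quarter = 12; thirty-second note = 1.
Sum: 4 + 4 + 4 + 1 + 4 + 1 + 8 + 12 + 1 = 39.
39 ÷ 28 = 1 complete bar with 11 thirty-second notes remaining.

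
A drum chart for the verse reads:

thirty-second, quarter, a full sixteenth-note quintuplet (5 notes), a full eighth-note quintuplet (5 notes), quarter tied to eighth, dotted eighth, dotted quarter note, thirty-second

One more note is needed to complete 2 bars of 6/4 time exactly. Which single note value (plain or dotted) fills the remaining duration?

whole note

2 bars of 6/4 = 96 thirty-second notes.
Working in thirty-second notes: thirty-second = 1; quarter = 8; a full sixteenth-note quintuplet (5 notes) (five quintuplet sixteenths span one quarter) = 8; a full eighth-note quintuplet (5 notes) (five quintuplet eighths span one half) = 16; quarter tied to eighth (quarter + eighth) = 12; dotted eighth = 6; dotted quarter note = 12; thirty-second = 1.
Altogether 1 + 8 + 8 + 16 + 12 + 6 + 12 + 1 = 64.
Remaining: 96 − 64 = 32 thirty-second notes, which is a whole note.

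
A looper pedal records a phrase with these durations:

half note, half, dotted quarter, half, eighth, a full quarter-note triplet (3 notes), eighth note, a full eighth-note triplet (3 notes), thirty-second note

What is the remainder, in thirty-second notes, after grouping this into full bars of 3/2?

45

One bar of 3/2 = 48 thirty-second notes.
In thirty-second notes: half note = 16; half = 16; dotted quarter = 12; half = 16; eighth = 4; a full quarter-note triplet (3 notes) (three triplet quarters span one half) = 16; eighth note = 4; a full eighth-note triplet (3 notes) (three triplet eighths span one quarter) = 8; thirty-second note = 1.
Sum: 16 + 16 + 12 + 16 + 4 + 16 + 4 + 8 + 1 = 93.
93 ÷ 48 = 1 complete bar with 45 thirty-second notes remaining.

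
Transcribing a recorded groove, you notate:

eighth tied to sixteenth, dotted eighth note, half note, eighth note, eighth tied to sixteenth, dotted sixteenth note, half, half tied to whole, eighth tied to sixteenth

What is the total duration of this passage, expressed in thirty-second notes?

Each duration in thirty-second notes: eighth tied to sixteenth (eighth + sixteenth) = 6; dotted eighth note = 6; half note = 16; eighth note = 4; eighth tied to sixteenth (eighth + sixteenth) = 6; dotted sixteenth note = 3; half = 16; half tied to whole (half + whole) = 48; eighth tied to sixteenth (eighth + sixteenth) = 6.
Adding: 6 + 6 + 16 + 4 + 6 + 3 + 16 + 48 + 6 = 111 thirty-second notes.

111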